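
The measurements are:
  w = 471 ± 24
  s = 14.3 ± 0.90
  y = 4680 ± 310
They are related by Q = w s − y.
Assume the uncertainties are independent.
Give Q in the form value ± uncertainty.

2060 ± 627

Let p = w·s = 6740. δp/p = √((1·δw/w)² + (1·δs/s)²) = √(0.00260 + 0.00396) = 0.0810, so δp = 545.
Q = p − y: δQ = √(δp² + δy²) = √(2.97e+05 + 96100) = 627
Q = 2060.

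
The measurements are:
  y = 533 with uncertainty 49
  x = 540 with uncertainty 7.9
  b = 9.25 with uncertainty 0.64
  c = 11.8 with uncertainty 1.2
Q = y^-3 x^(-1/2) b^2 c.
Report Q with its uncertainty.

(2.87 ± 0.932) × 10^-7

For a monomial Q ∝ y^-3, x^(-1/2), b^2, c, fractional errors add in quadrature:
  (-3·δy/y)² = (-3×0.0919)² = 0.0761;  (−½·δx/x)² = (-0.5×0.0146)² = 5.35e-05;  (2·δb/b)² = (2×0.0692)² = 0.0191;  (1·δc/c)² = (1×0.102)² = 0.0103
δQ/Q = √(0.106) = 0.325
Q = 2.87e-07, so δQ = 0.325 × 2.87e-07 = 9.32e-08.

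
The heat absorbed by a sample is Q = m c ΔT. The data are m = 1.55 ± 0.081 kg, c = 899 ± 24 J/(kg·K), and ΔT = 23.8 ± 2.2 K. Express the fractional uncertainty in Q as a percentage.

10.9%

For a monomial Q ∝ m, c, ΔT, fractional errors add in quadrature:
  (1·δm/m)² = (1×0.0523)² = 0.00273;  (1·δc/c)² = (1×0.0267)² = 0.000713;  (1·δΔT/ΔT)² = (1×0.0924)² = 0.00854
δQ/Q = √(0.0120) = 0.109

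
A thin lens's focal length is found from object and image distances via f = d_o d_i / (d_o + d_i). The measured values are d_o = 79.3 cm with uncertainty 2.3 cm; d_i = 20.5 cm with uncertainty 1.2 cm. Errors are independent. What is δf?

0.764 cm

∂f/∂d_o = (d_i/(d_o+d_i))² = 0.0422;  ∂f/∂d_i = (d_o/(d_o+d_i))² = 0.631
δf = √((∂f/∂d_o · δd_o)² + (∂f/∂d_i · δd_i)²) = √(0.00942 + 0.574) = 0.764 cm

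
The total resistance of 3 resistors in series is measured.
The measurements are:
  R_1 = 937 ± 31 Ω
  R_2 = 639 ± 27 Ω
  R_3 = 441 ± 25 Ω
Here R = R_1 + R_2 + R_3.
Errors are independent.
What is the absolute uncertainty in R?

48.1 Ω

For a sum/difference, combine absolute errors in quadrature:
  (δR_1)² = 961;  (δR_2)² = 729;  (δR_3)² = 625
δR = √(2320) = 48.1 Ω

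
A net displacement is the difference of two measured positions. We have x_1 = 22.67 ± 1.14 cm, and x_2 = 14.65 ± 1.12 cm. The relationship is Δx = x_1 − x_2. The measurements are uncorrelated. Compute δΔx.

Each term contributes (cᵢ δxᵢ)² to (δΔx)²:
  (δx_1)² = 1.30;  (δx_2)² = 1.25
δΔx = √(2.55) = 1.60 cm

1.60 cm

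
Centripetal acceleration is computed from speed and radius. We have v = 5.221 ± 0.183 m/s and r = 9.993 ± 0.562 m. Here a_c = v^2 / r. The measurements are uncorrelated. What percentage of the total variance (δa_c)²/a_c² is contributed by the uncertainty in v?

60.8%

(δa_c/a_c)² = (2·δv/v)² + (-1·δr/r)²
  v term: (2×0.0351)² = 0.00491
  r term: (-1×0.0562)² = 0.00316
Total = 0.00808. Share from v = 0.00491/0.00808 = 0.608.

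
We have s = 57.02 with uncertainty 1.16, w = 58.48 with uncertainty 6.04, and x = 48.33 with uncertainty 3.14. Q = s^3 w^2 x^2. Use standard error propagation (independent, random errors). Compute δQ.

3.73e+11

Each factor contributes (exponent × relative error)² to (δQ/Q)²:
  (3·δs/s)² = (3×0.0203)² = 0.00372;  (2·δw/w)² = (2×0.103)² = 0.0427;  (2·δx/x)² = (2×0.0650)² = 0.0169
δQ/Q = √(0.0633) = 0.252
Q = 1.481e+12, so δQ = 0.252 × 1.481e+12 = 3.73e+11.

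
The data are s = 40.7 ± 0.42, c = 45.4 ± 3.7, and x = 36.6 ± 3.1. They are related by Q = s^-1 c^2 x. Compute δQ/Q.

Q is a product of powers, so relative uncertainties combine in quadrature:
  (-1·δs/s)² = (-1×0.0103)² = 0.000106;  (2·δc/c)² = (2×0.0815)² = 0.0266;  (1·δx/x)² = (1×0.0847)² = 0.00717
δQ/Q = √(0.0338) = 0.184

0.184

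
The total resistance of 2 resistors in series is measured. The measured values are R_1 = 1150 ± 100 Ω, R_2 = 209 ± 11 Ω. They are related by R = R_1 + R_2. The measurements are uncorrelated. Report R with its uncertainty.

Sums and differences: (δR)² = Σ (cᵢ δxᵢ)².
  (δR_1)² = 10000;  (δR_2)² = 121
δR = √(10100) = 101 Ω
R = 1360 Ω.

1360 ± 101 Ω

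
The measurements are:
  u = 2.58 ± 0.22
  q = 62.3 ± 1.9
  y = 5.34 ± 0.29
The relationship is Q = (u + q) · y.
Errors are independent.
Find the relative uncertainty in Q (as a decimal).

Let w = u + q = 64.9. δw = √(δu² + δq²) = √(0.0484 + 3.61) = 1.91, so δw/w = 0.0295.
Q is then a monomial in w, y:
δQ/Q = √((δw/w)² + (1·δy/y)²) = √(0.000869 + 0.00295) = 0.0618

0.0618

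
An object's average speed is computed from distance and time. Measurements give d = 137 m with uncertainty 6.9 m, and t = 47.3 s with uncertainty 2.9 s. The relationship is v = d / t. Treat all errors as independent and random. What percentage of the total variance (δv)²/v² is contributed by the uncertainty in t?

59.7%

(δv/v)² = (1·δd/d)² + (-1·δt/t)²
  d term: (1×0.0504)² = 0.00254
  t term: (-1×0.0613)² = 0.00376
Total = 0.00630. Share from t = 0.00376/0.00630 = 0.597.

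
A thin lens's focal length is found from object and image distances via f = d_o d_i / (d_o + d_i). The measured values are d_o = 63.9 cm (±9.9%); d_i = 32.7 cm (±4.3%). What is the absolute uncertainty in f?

0.951 cm

∂f/∂d_o = (d_i/(d_o+d_i))² = 0.115;  ∂f/∂d_i = (d_o/(d_o+d_i))² = 0.438
δf = √((∂f/∂d_o · δd_o)² + (∂f/∂d_i · δd_i)²) = √(0.525 + 0.379) = 0.951 cm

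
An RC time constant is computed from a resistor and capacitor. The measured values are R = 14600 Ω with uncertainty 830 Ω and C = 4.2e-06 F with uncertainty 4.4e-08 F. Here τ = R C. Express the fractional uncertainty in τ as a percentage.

Products/powers → add relative errors in quadrature, weighted by exponent:
  (1·δR/R)² = (1×0.0568)² = 0.00323;  (1·δC/C)² = (1×0.0105)² = 0.000110
δτ/τ = √(0.00334) = 0.0578

5.78%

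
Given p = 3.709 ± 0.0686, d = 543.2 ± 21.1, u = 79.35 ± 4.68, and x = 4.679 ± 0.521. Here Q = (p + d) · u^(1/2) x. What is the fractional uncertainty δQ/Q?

Let w = p + d = 546.9. δw = √(δp² + δd²) = √(0.00471 + 445) = 21.1, so δw/w = 0.0386.
Q is then a monomial in w, u, x:
δQ/Q = √((δw/w)² + (½·δu/u)² + (1·δx/x)²) = √(0.00149 + 0.000870 + 0.0124) = 0.121

0.121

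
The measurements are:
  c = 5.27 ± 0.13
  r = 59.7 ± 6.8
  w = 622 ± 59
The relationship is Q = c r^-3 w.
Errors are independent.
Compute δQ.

Products/powers → add relative errors in quadrature, weighted by exponent:
  (1·δc/c)² = (1×0.0247)² = 0.000609;  (-3·δr/r)² = (-3×0.114)² = 0.117;  (1·δw/w)² = (1×0.0949)² = 0.00900
δQ/Q = √(0.126) = 0.355
Q = 0.0154, so δQ = 0.355 × 0.0154 = 0.00548.

0.00548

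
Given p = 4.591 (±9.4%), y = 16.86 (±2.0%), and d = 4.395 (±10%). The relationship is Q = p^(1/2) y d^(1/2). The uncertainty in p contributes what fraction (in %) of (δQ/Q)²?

43.2%

(δQ/Q)² = (½·δp/p)² + (1·δy/y)² + (½·δd/d)²
  p term: (0.5×0.0940)² = 0.00221
  y term: (1×0.0200)² = 0.000400
  d term: (0.5×0.100)² = 0.00250
Total = 0.00511. Share from p = 0.00221/0.00511 = 0.432.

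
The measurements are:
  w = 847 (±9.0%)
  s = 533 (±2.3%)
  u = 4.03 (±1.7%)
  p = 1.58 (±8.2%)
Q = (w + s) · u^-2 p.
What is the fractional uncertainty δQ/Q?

Let h = w + s = 1380. δh = √(δw² + δs²) = √(5810 + 150) = 77.2, so δh/h = 0.0559.
Q is then a monomial in h, u, p:
δQ/Q = √((δh/h)² + (-2·δu/u)² + (1·δp/p)²) = √(0.00313 + 0.00116 + 0.00672) = 0.105

0.105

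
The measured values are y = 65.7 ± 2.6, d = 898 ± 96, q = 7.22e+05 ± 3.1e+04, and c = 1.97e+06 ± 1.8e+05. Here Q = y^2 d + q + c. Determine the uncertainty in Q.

5.47e+05

Let p = y^2·d = 3.88e+06. δp/p = √((2·δy/y)² + (1·δd/d)²) = √(0.00626 + 0.0114) = 0.133, so δp = 5.16e+05.
Q = p + q + c: δQ = √(δp² + δq² + δc²) = √(2.66e+11 + 9.61e+08 + 3.24e+10) = 5.47e+05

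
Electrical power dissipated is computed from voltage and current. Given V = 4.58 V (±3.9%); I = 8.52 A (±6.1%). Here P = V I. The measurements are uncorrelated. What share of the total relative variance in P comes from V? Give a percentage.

29.0%

(δP/P)² = (1·δV/V)² + (1·δI/I)²
  V term: (1×0.0390)² = 0.00152
  I term: (1×0.0610)² = 0.00372
Total = 0.00524. Share from V = 0.00152/0.00524 = 0.290.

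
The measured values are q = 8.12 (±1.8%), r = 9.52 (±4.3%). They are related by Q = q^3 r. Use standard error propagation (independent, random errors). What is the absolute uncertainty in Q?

Relative error in a monomial: (δQ/Q)² = Σ (nᵢ · δxᵢ/xᵢ)².
  (3·δq/q)² = (3×0.0180)² = 0.00292;  (1·δr/r)² = (1×0.0430)² = 0.00185
δQ/Q = √(0.00477) = 0.0690
Q = 5100, so δQ = 0.0690 × 5100 = 352.

352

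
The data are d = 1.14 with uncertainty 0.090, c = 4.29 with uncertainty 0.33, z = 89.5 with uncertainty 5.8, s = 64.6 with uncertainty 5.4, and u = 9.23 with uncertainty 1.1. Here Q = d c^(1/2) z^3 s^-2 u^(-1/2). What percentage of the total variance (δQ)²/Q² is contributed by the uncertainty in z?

(δQ/Q)² = (1·δd/d)² + (½·δc/c)² + (3·δz/z)² + (-2·δs/s)² + (−½·δu/u)²
  d term: (1×0.0789)² = 0.00623
  c term: (0.5×0.0769)² = 0.00148
  z term: (3×0.0648)² = 0.0378
  s term: (-2×0.0836)² = 0.0280
  u term: (-0.5×0.119)² = 0.00355
Total = 0.0770. Share from z = 0.0378/0.0770 = 0.491.

49.1%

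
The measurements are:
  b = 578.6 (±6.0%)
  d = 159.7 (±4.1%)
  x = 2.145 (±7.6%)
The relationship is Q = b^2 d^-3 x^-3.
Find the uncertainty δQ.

For a monomial Q ∝ b^2, d^-3, x^-3, fractional errors add in quadrature:
  (2·δb/b)² = (2×0.0600)² = 0.0144;  (-3·δd/d)² = (-3×0.0410)² = 0.0151;  (-3·δx/x)² = (-3×0.0760)² = 0.0520
δQ/Q = √(0.0815) = 0.286
Q = 0.008328, so δQ = 0.286 × 0.008328 = 0.00238.

0.00238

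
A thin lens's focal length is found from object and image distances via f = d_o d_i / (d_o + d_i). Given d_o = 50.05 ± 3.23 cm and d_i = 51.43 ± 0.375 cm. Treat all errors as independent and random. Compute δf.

∂f/∂d_o = (d_i/(d_o+d_i))² = 0.257;  ∂f/∂d_i = (d_o/(d_o+d_i))² = 0.243
δf = √((∂f/∂d_o · δd_o)² + (∂f/∂d_i · δd_i)²) = √(0.688 + 0.00832) = 0.835 cm

0.835 cm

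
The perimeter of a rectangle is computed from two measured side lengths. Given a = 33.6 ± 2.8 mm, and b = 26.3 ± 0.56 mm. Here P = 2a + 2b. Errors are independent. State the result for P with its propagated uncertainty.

120 ± 5.71 mm

For a sum/difference, combine absolute errors in quadrature:
  (2·δa)² = 31.4;  (2·δb)² = 1.25
δP = √(32.6) = 5.71 mm
P = 120 mm.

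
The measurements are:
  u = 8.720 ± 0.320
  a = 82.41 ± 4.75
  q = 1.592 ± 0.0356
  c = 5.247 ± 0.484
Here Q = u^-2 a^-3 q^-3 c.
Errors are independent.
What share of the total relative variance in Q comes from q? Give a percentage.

9.32%

(δQ/Q)² = (-2·δu/u)² + (-3·δa/a)² + (-3·δq/q)² + (1·δc/c)²
  u term: (-2×0.0367)² = 0.00539
  a term: (-3×0.0576)² = 0.0299
  q term: (-3×0.0224)² = 0.00450
  c term: (1×0.0922)² = 0.00851
Total = 0.0483. Share from q = 0.00450/0.0483 = 0.0932.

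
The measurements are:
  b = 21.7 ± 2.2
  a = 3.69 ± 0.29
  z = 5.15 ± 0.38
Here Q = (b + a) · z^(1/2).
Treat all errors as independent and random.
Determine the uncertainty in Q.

5.47

Let u = b + a = 25.4. δu = √(δb² + δa²) = √(4.84 + 0.0841) = 2.22, so δu/u = 0.0874.
Q is then a monomial in u, z:
δQ/Q = √((δu/u)² + (½·δz/z)²) = √(0.00764 + 0.00136) = 0.0949
Q = 57.6, so δQ = 0.0949 × 57.6 = 5.47.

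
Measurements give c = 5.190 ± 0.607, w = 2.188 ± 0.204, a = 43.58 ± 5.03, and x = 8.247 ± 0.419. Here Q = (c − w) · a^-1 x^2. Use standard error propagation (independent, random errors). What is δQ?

Let u = c − w = 3.002. δu = √(δc² + δw²) = √(0.368 + 0.0416) = 0.640, so δu/u = 0.213.
Q is then a monomial in u, a, x:
δQ/Q = √((δu/u)² + (-1·δa/a)² + (2·δx/x)²) = √(0.0455 + 0.0133 + 0.0103) = 0.263
Q = 4.685, so δQ = 0.263 × 4.685 = 1.23.

1.23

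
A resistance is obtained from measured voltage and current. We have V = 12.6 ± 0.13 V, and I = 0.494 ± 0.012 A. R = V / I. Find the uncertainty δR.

0.673 Ω

Products/powers → add relative errors in quadrature, weighted by exponent:
  (1·δV/V)² = (1×0.0103)² = 0.000106;  (-1·δI/I)² = (-1×0.0243)² = 0.000590
δR/R = √(0.000697) = 0.0264
R = 25.5 Ω, so δR = 0.0264 × 25.5 = 0.673 Ω.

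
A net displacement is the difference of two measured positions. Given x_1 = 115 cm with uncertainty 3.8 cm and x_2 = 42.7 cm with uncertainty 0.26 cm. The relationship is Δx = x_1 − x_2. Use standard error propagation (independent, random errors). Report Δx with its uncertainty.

72.3 ± 3.81 cm

Each term contributes (cᵢ δxᵢ)² to (δΔx)²:
  (δx_1)² = 14.4;  (δx_2)² = 0.0676
δΔx = √(14.5) = 3.81 cm
Δx = 72.3 cm.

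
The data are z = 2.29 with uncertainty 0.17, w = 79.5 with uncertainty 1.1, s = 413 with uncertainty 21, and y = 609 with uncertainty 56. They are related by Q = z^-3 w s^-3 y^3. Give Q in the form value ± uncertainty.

21.2 ± 8.20

Relative error in a monomial: (δQ/Q)² = Σ (nᵢ · δxᵢ/xᵢ)².
  (-3·δz/z)² = (-3×0.0742)² = 0.0496;  (1·δw/w)² = (1×0.0138)² = 0.000191;  (-3·δs/s)² = (-3×0.0508)² = 0.0233;  (3·δy/y)² = (3×0.0920)² = 0.0761
δQ/Q = √(0.149) = 0.386
Q = 21.2, so δQ = 0.386 × 21.2 = 8.20.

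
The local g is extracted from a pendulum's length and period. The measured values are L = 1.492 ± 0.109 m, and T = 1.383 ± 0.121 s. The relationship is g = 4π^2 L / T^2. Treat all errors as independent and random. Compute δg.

5.84 m/s^2

For a monomial g ∝ L, T^-2, fractional errors add in quadrature:
  (1·δL/L)² = (1×0.0731)² = 0.00534;  (-2·δT/T)² = (-2×0.0875)² = 0.0306
δg/g = √(0.0360) = 0.190
g = 30.80 m/s^2, so δg = 0.190 × 30.80 = 5.84 m/s^2.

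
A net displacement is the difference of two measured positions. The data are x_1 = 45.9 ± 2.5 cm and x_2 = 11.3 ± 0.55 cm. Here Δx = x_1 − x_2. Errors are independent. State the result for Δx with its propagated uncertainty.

34.6 ± 2.56 cm

For a sum/difference, combine absolute errors in quadrature:
  (δx_1)² = 6.25;  (δx_2)² = 0.303
δΔx = √(6.55) = 2.56 cm
Δx = 34.6 cm.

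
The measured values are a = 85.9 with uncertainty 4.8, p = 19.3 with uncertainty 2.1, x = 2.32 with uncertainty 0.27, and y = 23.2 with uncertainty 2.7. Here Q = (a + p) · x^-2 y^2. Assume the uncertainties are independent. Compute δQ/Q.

Let u = a + p = 105. δu = √(δa² + δp²) = √(23.0 + 4.41) = 5.24, so δu/u = 0.0498.
Q is then a monomial in u, x, y:
δQ/Q = √((δu/u)² + (-2·δx/x)² + (2·δy/y)²) = √(0.00248 + 0.0542 + 0.0542) = 0.333

0.333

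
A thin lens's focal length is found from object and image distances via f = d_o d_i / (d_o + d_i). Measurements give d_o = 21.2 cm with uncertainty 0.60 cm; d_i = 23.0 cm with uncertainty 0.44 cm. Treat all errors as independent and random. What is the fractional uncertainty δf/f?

0.0174

∂f/∂d_o = (d_i/(d_o+d_i))² = 0.271;  ∂f/∂d_i = (d_o/(d_o+d_i))² = 0.230
δf = √((∂f/∂d_o · δd_o)² + (∂f/∂d_i · δd_i)²) = √(0.0264 + 0.0102) = 0.191 cm
f = 11.0 cm, so δf/f = 0.191/11.0 = 0.0174.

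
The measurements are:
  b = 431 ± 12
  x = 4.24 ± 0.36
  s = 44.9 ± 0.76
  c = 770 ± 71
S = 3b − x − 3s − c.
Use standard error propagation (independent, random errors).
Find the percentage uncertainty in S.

Sums and differences: (δS)² = Σ (cᵢ δxᵢ)².
  (3·δb)² = 1300;  (δx)² = 0.130;  (3·δs)² = 5.20;  (δc)² = 5040
δS = √(6340) = 79.6
S = 384, so δS/S = 79.6/384 = 0.207.

20.7%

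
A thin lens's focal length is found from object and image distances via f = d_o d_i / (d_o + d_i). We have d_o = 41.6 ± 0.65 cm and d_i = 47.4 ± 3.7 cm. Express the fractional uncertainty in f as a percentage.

∂f/∂d_o = (d_i/(d_o+d_i))² = 0.284;  ∂f/∂d_i = (d_o/(d_o+d_i))² = 0.218
δf = √((∂f/∂d_o · δd_o)² + (∂f/∂d_i · δd_i)²) = √(0.0340 + 0.653) = 0.829 cm
f = 22.2 cm, so δf/f = 0.829/22.2 = 0.0374.

3.74%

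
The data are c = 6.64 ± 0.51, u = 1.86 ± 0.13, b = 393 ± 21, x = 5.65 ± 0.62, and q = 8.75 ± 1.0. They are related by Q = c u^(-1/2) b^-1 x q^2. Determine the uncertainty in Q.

1.46

Each factor contributes (exponent × relative error)² to (δQ/Q)²:
  (1·δc/c)² = (1×0.0768)² = 0.00590;  (−½·δu/u)² = (-0.5×0.0699)² = 0.00122;  (-1·δb/b)² = (-1×0.0534)² = 0.00286;  (1·δx/x)² = (1×0.110)² = 0.0120;  (2·δq/q)² = (2×0.114)² = 0.0522
δQ/Q = √(0.0743) = 0.273
Q = 5.36, so δQ = 0.273 × 5.36 = 1.46.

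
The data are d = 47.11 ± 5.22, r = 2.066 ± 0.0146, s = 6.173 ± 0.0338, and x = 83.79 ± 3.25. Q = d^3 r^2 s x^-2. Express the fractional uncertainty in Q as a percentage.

34.2%

Each factor contributes (exponent × relative error)² to (δQ/Q)²:
  (3·δd/d)² = (3×0.111)² = 0.110;  (2·δr/r)² = (2×0.00707)² = 0.000200;  (1·δs/s)² = (1×0.00548)² = 3e-05;  (-2·δx/x)² = (-2×0.0388)² = 0.00602
δQ/Q = √(0.117) = 0.342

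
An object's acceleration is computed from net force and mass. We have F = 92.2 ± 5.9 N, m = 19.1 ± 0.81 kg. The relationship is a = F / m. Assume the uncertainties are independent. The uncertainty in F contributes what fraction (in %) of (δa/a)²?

(δa/a)² = (1·δF/F)² + (-1·δm/m)²
  F term: (1×0.0640)² = 0.00409
  m term: (-1×0.0424)² = 0.00180
Total = 0.00589. Share from F = 0.00409/0.00589 = 0.695.

69.5%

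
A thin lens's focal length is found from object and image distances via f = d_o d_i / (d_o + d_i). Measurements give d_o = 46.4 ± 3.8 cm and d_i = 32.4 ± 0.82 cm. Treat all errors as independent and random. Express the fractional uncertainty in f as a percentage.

∂f/∂d_o = (d_i/(d_o+d_i))² = 0.169;  ∂f/∂d_i = (d_o/(d_o+d_i))² = 0.347
δf = √((∂f/∂d_o · δd_o)² + (∂f/∂d_i · δd_i)²) = √(0.413 + 0.0808) = 0.703 cm
f = 19.1 cm, so δf/f = 0.703/19.1 = 0.0368.

3.68%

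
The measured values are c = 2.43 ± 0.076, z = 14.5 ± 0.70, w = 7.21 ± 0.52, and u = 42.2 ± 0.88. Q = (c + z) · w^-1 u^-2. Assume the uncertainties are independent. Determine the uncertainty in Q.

Let h = c + z = 16.9. δh = √(δc² + δz²) = √(0.00578 + 0.490) = 0.704, so δh/h = 0.0416.
Q is then a monomial in h, w, u:
δQ/Q = √((δh/h)² + (-1·δw/w)² + (-2·δu/u)²) = √(0.00173 + 0.00520 + 0.00174) = 0.0931
Q = 0.00132, so δQ = 0.0931 × 0.00132 = 0.000123.

0.000123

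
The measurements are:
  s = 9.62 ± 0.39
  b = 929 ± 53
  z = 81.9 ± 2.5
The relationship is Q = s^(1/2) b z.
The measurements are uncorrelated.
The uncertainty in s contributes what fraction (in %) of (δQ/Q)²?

8.94%

(δQ/Q)² = (½·δs/s)² + (1·δb/b)² + (1·δz/z)²
  s term: (0.5×0.0405)² = 0.000411
  b term: (1×0.0571)² = 0.00325
  z term: (1×0.0305)² = 0.000932
Total = 0.00460. Share from s = 0.000411/0.00460 = 0.0894.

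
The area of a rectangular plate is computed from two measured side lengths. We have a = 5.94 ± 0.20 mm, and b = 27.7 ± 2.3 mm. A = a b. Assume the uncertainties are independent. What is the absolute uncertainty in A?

For a monomial A ∝ a, b, fractional errors add in quadrature:
  (1·δa/a)² = (1×0.0337)² = 0.00113;  (1·δb/b)² = (1×0.0830)² = 0.00689
δA/A = √(0.00803) = 0.0896
A = 165 mm^2, so δA = 0.0896 × 165 = 14.7 mm^2.

14.7 mm^2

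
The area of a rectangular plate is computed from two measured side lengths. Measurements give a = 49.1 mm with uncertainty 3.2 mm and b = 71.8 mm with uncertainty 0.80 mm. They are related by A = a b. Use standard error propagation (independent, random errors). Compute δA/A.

0.0661

For a monomial A ∝ a, b, fractional errors add in quadrature:
  (1·δa/a)² = (1×0.0652)² = 0.00425;  (1·δb/b)² = (1×0.0111)² = 0.000124
δA/A = √(0.00437) = 0.0661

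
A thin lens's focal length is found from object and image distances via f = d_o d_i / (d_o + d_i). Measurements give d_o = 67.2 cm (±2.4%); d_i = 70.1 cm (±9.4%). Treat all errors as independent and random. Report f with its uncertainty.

∂f/∂d_o = (d_i/(d_o+d_i))² = 0.261;  ∂f/∂d_i = (d_o/(d_o+d_i))² = 0.240
δf = √((∂f/∂d_o · δd_o)² + (∂f/∂d_i · δd_i)²) = √(0.177 + 2.49) = 1.63 cm
f = 34.3 cm.

34.3 ± 1.63 cm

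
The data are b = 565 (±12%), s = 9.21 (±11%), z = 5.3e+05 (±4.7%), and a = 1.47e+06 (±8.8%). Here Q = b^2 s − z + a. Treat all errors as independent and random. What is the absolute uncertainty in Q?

Let p = b^2·s = 2.94e+06. δp/p = √((2·δb/b)² + (1·δs/s)²) = √(0.0576 + 0.0121) = 0.264, so δp = 7.76e+05.
Q = p − z + a: δQ = √(δp² + δz² + δa²) = √(6.02e+11 + 6.21e+08 + 1.67e+10) = 7.87e+05

7.87e+05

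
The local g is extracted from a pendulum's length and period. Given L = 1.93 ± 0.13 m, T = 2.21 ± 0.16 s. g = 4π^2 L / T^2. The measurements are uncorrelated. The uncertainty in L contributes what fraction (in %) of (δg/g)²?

(δg/g)² = (1·δL/L)² + (-2·δT/T)²
  L term: (1×0.0674)² = 0.00454
  T term: (-2×0.0724)² = 0.0210
Total = 0.0255. Share from L = 0.00454/0.0255 = 0.178.

17.8%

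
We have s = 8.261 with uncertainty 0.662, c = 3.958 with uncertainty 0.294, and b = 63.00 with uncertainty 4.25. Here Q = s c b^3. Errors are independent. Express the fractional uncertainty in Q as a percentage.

23.0%

Q is a product of powers, so relative uncertainties combine in quadrature:
  (1·δs/s)² = (1×0.0801)² = 0.00642;  (1·δc/c)² = (1×0.0743)² = 0.00552;  (3·δb/b)² = (3×0.0675)² = 0.0410
δQ/Q = √(0.0529) = 0.230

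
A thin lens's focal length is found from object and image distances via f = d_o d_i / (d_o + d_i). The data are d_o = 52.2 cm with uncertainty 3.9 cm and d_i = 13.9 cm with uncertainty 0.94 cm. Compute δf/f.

∂f/∂d_o = (d_i/(d_o+d_i))² = 0.0442;  ∂f/∂d_i = (d_o/(d_o+d_i))² = 0.624
δf = √((∂f/∂d_o · δd_o)² + (∂f/∂d_i · δd_i)²) = √(0.0297 + 0.344) = 0.611 cm
f = 11.0 cm, so δf/f = 0.611/11.0 = 0.0557.

0.0557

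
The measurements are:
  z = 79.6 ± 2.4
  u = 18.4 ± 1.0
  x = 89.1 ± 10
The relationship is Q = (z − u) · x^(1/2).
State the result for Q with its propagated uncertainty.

Let w = z − u = 61.2. δw = √(δz² + δu²) = √(5.76 + 1.00) = 2.60, so δw/w = 0.0425.
Q is then a monomial in w, x:
δQ/Q = √((δw/w)² + (½·δx/x)²) = √(0.00180 + 0.00315) = 0.0704
Q = 578, so δQ = 0.0704 × 578 = 40.7.

578 ± 40.7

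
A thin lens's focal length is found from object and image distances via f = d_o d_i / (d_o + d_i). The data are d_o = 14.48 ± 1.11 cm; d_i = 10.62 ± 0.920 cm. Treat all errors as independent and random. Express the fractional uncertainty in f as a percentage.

5.96%

∂f/∂d_o = (d_i/(d_o+d_i))² = 0.179;  ∂f/∂d_i = (d_o/(d_o+d_i))² = 0.333
δf = √((∂f/∂d_o · δd_o)² + (∂f/∂d_i · δd_i)²) = √(0.0395 + 0.0937) = 0.365 cm
f = 6.127 cm, so δf/f = 0.365/6.127 = 0.0596.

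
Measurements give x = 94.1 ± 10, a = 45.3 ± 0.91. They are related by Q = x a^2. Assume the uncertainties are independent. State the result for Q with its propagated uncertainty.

(1.93 ± 0.219) × 10^5

Each factor contributes (exponent × relative error)² to (δQ/Q)²:
  (1·δx/x)² = (1×0.106)² = 0.0113;  (2·δa/a)² = (2×0.0201)² = 0.00161
δQ/Q = √(0.0129) = 0.114
Q = 1.93e+05, so δQ = 0.114 × 1.93e+05 = 21900.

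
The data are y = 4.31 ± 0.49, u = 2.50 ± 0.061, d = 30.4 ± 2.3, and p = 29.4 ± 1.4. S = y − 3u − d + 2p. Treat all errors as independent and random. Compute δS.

3.66

S is a linear combination, so absolute uncertainties add in quadrature:
  (δy)² = 0.240;  (3·δu)² = 0.0335;  (δd)² = 5.29;  (2·δp)² = 7.84
δS = √(13.4) = 3.66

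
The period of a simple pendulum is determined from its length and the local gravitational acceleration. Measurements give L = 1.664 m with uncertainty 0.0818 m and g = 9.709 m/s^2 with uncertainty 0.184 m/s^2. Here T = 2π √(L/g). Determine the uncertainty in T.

For a monomial T ∝ L^(1/2), g^(-1/2), fractional errors add in quadrature:
  (½·δL/L)² = (0.5×0.0492)² = 0.000604;  (−½·δg/g)² = (-0.5×0.0190)² = 8.98e-05
δT/T = √(0.000694) = 0.0263
T = 2.601 s, so δT = 0.0263 × 2.601 = 0.0685 s.

0.0685 s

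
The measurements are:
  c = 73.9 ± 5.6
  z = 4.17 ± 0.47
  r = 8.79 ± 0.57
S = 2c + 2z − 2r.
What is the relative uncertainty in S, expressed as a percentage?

8.15%

Sums and differences: (δS)² = Σ (cᵢ δxᵢ)².
  (2·δc)² = 125;  (2·δz)² = 0.884;  (2·δr)² = 1.30
δS = √(128) = 11.3
S = 139, so δS/S = 11.3/139 = 0.0815.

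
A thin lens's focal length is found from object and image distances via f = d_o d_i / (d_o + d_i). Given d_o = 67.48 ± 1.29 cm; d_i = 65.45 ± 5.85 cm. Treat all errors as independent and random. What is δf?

∂f/∂d_o = (d_i/(d_o+d_i))² = 0.242;  ∂f/∂d_i = (d_o/(d_o+d_i))² = 0.258
δf = √((∂f/∂d_o · δd_o)² + (∂f/∂d_i · δd_i)²) = √(0.0978 + 2.27) = 1.54 cm

1.54 cm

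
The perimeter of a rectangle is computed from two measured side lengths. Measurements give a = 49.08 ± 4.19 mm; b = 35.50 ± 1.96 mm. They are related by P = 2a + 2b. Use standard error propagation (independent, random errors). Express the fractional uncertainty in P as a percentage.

5.47%

Sums and differences: (δP)² = Σ (cᵢ δxᵢ)².
  (2·δa)² = 70.2;  (2·δb)² = 15.4
δP = √(85.6) = 9.25 mm
P = 169.2 mm, so δP/P = 9.25/169.2 = 0.0547.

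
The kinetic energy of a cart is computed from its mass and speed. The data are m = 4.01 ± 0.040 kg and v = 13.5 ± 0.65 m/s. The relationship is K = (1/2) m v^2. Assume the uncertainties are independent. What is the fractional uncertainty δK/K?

For a monomial K ∝ m, v^2, fractional errors add in quadrature:
  (1·δm/m)² = (1×0.00998)² = 9.95e-05;  (2·δv/v)² = (2×0.0481)² = 0.00927
δK/K = √(0.00937) = 0.0968

0.0968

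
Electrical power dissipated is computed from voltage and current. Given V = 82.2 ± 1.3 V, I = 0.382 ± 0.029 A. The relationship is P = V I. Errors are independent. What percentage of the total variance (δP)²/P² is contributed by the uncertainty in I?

95.8%

(δP/P)² = (1·δV/V)² + (1·δI/I)²
  V term: (1×0.0158)² = 0.000250
  I term: (1×0.0759)² = 0.00576
Total = 0.00601. Share from I = 0.00576/0.00601 = 0.958.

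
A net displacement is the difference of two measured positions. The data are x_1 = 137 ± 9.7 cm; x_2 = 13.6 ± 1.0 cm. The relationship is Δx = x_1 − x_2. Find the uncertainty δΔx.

Each term contributes (cᵢ δxᵢ)² to (δΔx)²:
  (δx_1)² = 94.1;  (δx_2)² = 1.00
δΔx = √(95.1) = 9.75 cm

9.75 cm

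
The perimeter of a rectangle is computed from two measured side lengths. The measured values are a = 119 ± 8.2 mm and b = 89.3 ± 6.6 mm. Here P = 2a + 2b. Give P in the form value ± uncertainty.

P is a linear combination, so absolute uncertainties add in quadrature:
  (2·δa)² = 269;  (2·δb)² = 174
δP = √(443) = 21.1 mm
P = 417 mm.

417 ± 21.1 mm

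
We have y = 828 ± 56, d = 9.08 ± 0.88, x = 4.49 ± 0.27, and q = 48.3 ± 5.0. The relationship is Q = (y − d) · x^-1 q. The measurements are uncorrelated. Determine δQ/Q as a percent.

13.8%

Let u = y − d = 819. δu = √(δy² + δd²) = √(3140 + 0.774) = 56.0, so δu/u = 0.0684.
Q is then a monomial in u, x, q:
δQ/Q = √((δu/u)² + (-1·δx/x)² + (1·δq/q)²) = √(0.00468 + 0.00362 + 0.0107) = 0.138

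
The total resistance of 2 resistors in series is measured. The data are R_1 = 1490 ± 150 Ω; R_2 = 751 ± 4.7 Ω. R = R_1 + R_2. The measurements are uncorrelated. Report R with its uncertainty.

2240 ± 150 Ω

Sums and differences: (δR)² = Σ (cᵢ δxᵢ)².
  (δR_1)² = 22500;  (δR_2)² = 22.1
δR = √(22500) = 150 Ω
R = 2240 Ω.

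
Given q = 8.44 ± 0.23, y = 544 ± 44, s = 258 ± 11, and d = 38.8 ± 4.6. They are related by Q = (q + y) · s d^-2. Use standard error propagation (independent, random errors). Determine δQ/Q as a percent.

Let u = q + y = 552. δu = √(δq² + δy²) = √(0.0529 + 1940) = 44.0, so δu/u = 0.0796.
Q is then a monomial in u, s, d:
δQ/Q = √((δu/u)² + (1·δs/s)² + (-2·δd/d)²) = √(0.00634 + 0.00182 + 0.0562) = 0.254

25.4%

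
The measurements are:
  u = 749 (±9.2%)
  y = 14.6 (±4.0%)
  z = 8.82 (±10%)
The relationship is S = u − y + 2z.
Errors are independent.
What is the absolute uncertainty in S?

68.9

Sums and differences: (δS)² = Σ (cᵢ δxᵢ)².
  (δu)² = 4750;  (δy)² = 0.341;  (2·δz)² = 3.11
δS = √(4750) = 68.9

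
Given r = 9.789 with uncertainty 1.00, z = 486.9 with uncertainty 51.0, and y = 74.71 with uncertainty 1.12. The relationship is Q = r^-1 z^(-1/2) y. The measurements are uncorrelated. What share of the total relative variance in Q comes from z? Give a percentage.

(δQ/Q)² = (-1·δr/r)² + (−½·δz/z)² + (1·δy/y)²
  r term: (-1×0.102)² = 0.0104
  z term: (-0.5×0.105)² = 0.00274
  y term: (1×0.0150)² = 0.000225
Total = 0.0134. Share from z = 0.00274/0.0134 = 0.205.

20.5%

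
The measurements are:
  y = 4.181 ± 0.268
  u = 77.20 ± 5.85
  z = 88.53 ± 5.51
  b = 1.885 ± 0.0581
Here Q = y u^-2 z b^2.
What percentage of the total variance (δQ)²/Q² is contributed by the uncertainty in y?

11.8%

(δQ/Q)² = (1·δy/y)² + (-2·δu/u)² + (1·δz/z)² + (2·δb/b)²
  y term: (1×0.0641)² = 0.00411
  u term: (-2×0.0758)² = 0.0230
  z term: (1×0.0622)² = 0.00387
  b term: (2×0.0308)² = 0.00380
Total = 0.0348. Share from y = 0.00411/0.0348 = 0.118.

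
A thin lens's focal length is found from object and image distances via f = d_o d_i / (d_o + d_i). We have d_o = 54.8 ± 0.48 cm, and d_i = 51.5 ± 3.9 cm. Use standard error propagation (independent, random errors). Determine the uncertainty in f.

1.04 cm

∂f/∂d_o = (d_i/(d_o+d_i))² = 0.235;  ∂f/∂d_i = (d_o/(d_o+d_i))² = 0.266
δf = √((∂f/∂d_o · δd_o)² + (∂f/∂d_i · δd_i)²) = √(0.0127 + 1.07) = 1.04 cm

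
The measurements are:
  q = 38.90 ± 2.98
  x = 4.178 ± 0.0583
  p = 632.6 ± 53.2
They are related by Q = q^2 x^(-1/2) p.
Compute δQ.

81900

Q is a product of powers, so relative uncertainties combine in quadrature:
  (2·δq/q)² = (2×0.0766)² = 0.0235;  (−½·δx/x)² = (-0.5×0.0140)² = 4.87e-05;  (1·δp/p)² = (1×0.0841)² = 0.00707
δQ/Q = √(0.0306) = 0.175
Q = 468300, so δQ = 0.175 × 468300 = 81900.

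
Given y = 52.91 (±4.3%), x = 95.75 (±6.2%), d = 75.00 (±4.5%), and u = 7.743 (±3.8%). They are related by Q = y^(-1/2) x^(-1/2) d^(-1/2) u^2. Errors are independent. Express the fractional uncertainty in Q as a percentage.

Since Q is a product/quotient, work with relative uncertainties:
  (−½·δy/y)² = (-0.5×0.0430)² = 0.000462;  (−½·δx/x)² = (-0.5×0.0620)² = 0.000961;  (−½·δd/d)² = (-0.5×0.0450)² = 0.000506;  (2·δu/u)² = (2×0.0380)² = 0.00578
δQ/Q = √(0.00771) = 0.0878

8.78%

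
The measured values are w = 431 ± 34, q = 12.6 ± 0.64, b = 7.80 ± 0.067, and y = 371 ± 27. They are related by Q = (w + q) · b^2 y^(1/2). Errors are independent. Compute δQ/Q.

Let u = w + q = 444. δu = √(δw² + δq²) = √(1160 + 0.410) = 34.0, so δu/u = 0.0767.
Q is then a monomial in u, b, y:
δQ/Q = √((δu/u)² + (2·δb/b)² + (½·δy/y)²) = √(0.00588 + 0.000295 + 0.00132) = 0.0866

0.0866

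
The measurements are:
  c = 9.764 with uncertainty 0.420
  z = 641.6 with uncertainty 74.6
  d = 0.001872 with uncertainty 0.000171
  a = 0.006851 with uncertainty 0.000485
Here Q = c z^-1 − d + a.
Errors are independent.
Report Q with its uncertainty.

Let p = c·z^-1 = 0.01522. δp/p = √((1·δc/c)² + (-1·δz/z)²) = √(0.00185 + 0.0135) = 0.124, so δp = 0.00189.
Q = p − d + a: δQ = √(δp² + δd² + δa²) = √(3.56e-06 + 2.92e-08 + 2.35e-07) = 0.00196
Q = 0.02020.

0.02020 ± 0.00196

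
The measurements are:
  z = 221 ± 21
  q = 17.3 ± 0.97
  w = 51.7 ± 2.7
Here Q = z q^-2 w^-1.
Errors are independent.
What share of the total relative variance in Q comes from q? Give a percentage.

51.7%

(δQ/Q)² = (1·δz/z)² + (-2·δq/q)² + (-1·δw/w)²
  z term: (1×0.0950)² = 0.00903
  q term: (-2×0.0561)² = 0.0126
  w term: (-1×0.0522)² = 0.00273
Total = 0.0243. Share from q = 0.0126/0.0243 = 0.517.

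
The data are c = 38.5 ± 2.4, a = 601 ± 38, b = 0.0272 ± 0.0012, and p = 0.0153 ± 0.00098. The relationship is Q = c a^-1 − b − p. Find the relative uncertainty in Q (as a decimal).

Let w = c·a^-1 = 0.0641. δw/w = √((1·δc/c)² + (-1·δa/a)²) = √(0.00389 + 0.00400) = 0.0888, so δw = 0.00569.
Q = w − b − p: δQ = √(δw² + δb² + δp²) = √(3.24e-05 + 1.44e-06 + 9.6e-07) = 0.00590
Q = 0.0216, so δQ/Q = 0.00590/0.0216 = 0.273.

0.273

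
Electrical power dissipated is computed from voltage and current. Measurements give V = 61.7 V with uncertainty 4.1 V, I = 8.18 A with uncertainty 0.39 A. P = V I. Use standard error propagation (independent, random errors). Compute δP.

P is a product of powers, so relative uncertainties combine in quadrature:
  (1·δV/V)² = (1×0.0665)² = 0.00442;  (1·δI/I)² = (1×0.0477)² = 0.00227
δP/P = √(0.00669) = 0.0818
P = 505 W, so δP = 0.0818 × 505 = 41.3 W.

41.3 W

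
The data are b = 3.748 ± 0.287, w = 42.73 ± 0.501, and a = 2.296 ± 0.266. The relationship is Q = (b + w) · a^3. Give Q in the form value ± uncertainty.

562.6 ± 196

Let u = b + w = 46.48. δu = √(δb² + δw²) = √(0.0824 + 0.251) = 0.577, so δu/u = 0.0124.
Q is then a monomial in u, a:
δQ/Q = √((δu/u)² + (3·δa/a)²) = √(0.000154 + 0.121) = 0.348
Q = 562.6, so δQ = 0.348 × 562.6 = 196.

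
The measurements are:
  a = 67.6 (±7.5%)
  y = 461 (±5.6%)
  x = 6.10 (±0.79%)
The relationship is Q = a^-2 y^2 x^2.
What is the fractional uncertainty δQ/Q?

0.188

Products/powers → add relative errors in quadrature, weighted by exponent:
  (-2·δa/a)² = (-2×0.0750)² = 0.0225;  (2·δy/y)² = (2×0.0560)² = 0.0125;  (2·δx/x)² = (2×0.00790)² = 0.000250
δQ/Q = √(0.0353) = 0.188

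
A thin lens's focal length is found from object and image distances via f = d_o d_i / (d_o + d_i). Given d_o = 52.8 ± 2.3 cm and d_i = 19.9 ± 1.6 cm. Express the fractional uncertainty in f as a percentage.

∂f/∂d_o = (d_i/(d_o+d_i))² = 0.0749;  ∂f/∂d_i = (d_o/(d_o+d_i))² = 0.527
δf = √((∂f/∂d_o · δd_o)² + (∂f/∂d_i · δd_i)²) = √(0.0297 + 0.712) = 0.861 cm
f = 14.5 cm, so δf/f = 0.861/14.5 = 0.0596.

5.96%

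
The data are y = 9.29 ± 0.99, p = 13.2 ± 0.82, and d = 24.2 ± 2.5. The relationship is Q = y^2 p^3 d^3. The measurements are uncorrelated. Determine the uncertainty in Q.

1.18e+09

Relative error in a monomial: (δQ/Q)² = Σ (nᵢ · δxᵢ/xᵢ)².
  (2·δy/y)² = (2×0.107)² = 0.0454;  (3·δp/p)² = (3×0.0621)² = 0.0347;  (3·δd/d)² = (3×0.103)² = 0.0960
δQ/Q = √(0.176) = 0.420
Q = 2.81e+09, so δQ = 0.420 × 2.81e+09 = 1.18e+09.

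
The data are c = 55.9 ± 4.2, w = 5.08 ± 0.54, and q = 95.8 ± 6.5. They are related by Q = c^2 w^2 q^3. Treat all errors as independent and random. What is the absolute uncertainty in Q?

Each factor contributes (exponent × relative error)² to (δQ/Q)²:
  (2·δc/c)² = (2×0.0751)² = 0.0226;  (2·δw/w)² = (2×0.106)² = 0.0452;  (3·δq/q)² = (3×0.0678)² = 0.0414
δQ/Q = √(0.109) = 0.330
Q = 7.09e+10, so δQ = 0.330 × 7.09e+10 = 2.34e+10.

2.34e+10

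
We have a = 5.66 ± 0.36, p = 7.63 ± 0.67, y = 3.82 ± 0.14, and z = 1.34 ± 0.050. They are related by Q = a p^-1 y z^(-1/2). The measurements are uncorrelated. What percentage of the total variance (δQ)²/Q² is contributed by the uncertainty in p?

(δQ/Q)² = (1·δa/a)² + (-1·δp/p)² + (1·δy/y)² + (−½·δz/z)²
  a term: (1×0.0636)² = 0.00405
  p term: (-1×0.0878)² = 0.00771
  y term: (1×0.0366)² = 0.00134
  z term: (-0.5×0.0373)² = 0.000348
Total = 0.0134. Share from p = 0.00771/0.0134 = 0.573.

57.3%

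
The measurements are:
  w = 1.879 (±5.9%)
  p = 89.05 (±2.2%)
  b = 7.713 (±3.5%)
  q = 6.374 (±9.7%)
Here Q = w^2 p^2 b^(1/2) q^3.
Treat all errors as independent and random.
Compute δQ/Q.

Each factor contributes (exponent × relative error)² to (δQ/Q)²:
  (2·δw/w)² = (2×0.0590)² = 0.0139;  (2·δp/p)² = (2×0.0220)² = 0.00194;  (½·δb/b)² = (0.5×0.0350)² = 0.000306;  (3·δq/q)² = (3×0.0970)² = 0.0847
δQ/Q = √(0.101) = 0.318

0.318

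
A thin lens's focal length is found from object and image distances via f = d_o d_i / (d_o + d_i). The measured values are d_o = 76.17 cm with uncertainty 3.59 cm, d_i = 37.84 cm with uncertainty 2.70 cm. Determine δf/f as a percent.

5.02%

∂f/∂d_o = (d_i/(d_o+d_i))² = 0.110;  ∂f/∂d_i = (d_o/(d_o+d_i))² = 0.446
δf = √((∂f/∂d_o · δd_o)² + (∂f/∂d_i · δd_i)²) = √(0.156 + 1.45) = 1.27 cm
f = 25.28 cm, so δf/f = 1.27/25.28 = 0.0502.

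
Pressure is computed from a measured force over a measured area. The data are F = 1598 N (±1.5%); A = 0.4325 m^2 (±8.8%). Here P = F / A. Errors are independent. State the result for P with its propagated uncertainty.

3695 ± 330 Pa

For a monomial P ∝ F, A^-1, fractional errors add in quadrature:
  (1·δF/F)² = (1×0.0150)² = 0.000225;  (-1·δA/A)² = (-1×0.0880)² = 0.00774
δP/P = √(0.00797) = 0.0893
P = 3695 Pa, so δP = 0.0893 × 3695 = 330 Pa.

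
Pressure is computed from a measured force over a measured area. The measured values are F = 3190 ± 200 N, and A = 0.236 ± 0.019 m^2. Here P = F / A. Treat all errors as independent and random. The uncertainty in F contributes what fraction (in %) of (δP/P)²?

37.8%

(δP/P)² = (1·δF/F)² + (-1·δA/A)²
  F term: (1×0.0627)² = 0.00393
  A term: (-1×0.0805)² = 0.00648
Total = 0.0104. Share from F = 0.00393/0.0104 = 0.378.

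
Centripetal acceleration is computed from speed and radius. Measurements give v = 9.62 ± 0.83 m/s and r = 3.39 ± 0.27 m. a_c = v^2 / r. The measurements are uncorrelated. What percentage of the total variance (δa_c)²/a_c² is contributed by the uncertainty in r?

17.6%

(δa_c/a_c)² = (2·δv/v)² + (-1·δr/r)²
  v term: (2×0.0863)² = 0.0298
  r term: (-1×0.0796)² = 0.00634
Total = 0.0361. Share from r = 0.00634/0.0361 = 0.176.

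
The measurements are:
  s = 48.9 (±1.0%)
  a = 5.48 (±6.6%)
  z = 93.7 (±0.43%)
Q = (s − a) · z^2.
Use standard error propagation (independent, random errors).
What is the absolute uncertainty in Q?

Let u = s − a = 43.4. δu = √(δs² + δa²) = √(0.239 + 0.131) = 0.608, so δu/u = 0.0140.
Q is then a monomial in u, z:
δQ/Q = √((δu/u)² + (2·δz/z)²) = √(0.000196 + 7.4e-05) = 0.0164
Q = 3.81e+05, so δQ = 0.0164 × 3.81e+05 = 6270.

6270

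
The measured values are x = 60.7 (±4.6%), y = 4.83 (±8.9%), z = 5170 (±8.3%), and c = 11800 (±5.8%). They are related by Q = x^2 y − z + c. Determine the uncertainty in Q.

Let p = x^2·y = 17800. δp/p = √((2·δx/x)² + (1·δy/y)²) = √(0.00846 + 0.00792) = 0.128, so δp = 2280.
Q = p − z + c: δQ = √(δp² + δz² + δc²) = √(5.19e+06 + 1.84e+05 + 4.68e+05) = 2420

2420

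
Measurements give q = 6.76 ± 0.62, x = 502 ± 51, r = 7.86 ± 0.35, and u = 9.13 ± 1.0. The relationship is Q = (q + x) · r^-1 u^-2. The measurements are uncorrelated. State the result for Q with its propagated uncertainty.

0.777 ± 0.190

Let w = q + x = 509. δw = √(δq² + δx²) = √(0.384 + 2600) = 51.0, so δw/w = 0.100.
Q is then a monomial in w, r, u:
δQ/Q = √((δw/w)² + (-1·δr/r)² + (-2·δu/u)²) = √(0.0101 + 0.00198 + 0.0480) = 0.245
Q = 0.777, so δQ = 0.245 × 0.777 = 0.190.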